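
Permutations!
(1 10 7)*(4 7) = (1 10 4 7) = [0, 10, 2, 3, 7, 5, 6, 1, 8, 9, 4]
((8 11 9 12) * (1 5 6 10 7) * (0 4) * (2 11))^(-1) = ((0 4)(1 5 6 10 7)(2 11 9 12 8))^(-1) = (0 4)(1 7 10 6 5)(2 8 12 9 11)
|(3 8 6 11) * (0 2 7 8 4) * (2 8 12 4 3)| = 8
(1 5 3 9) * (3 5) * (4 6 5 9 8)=(1 3 8 4 6 5 9)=[0, 3, 2, 8, 6, 9, 5, 7, 4, 1]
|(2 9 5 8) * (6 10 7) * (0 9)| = 15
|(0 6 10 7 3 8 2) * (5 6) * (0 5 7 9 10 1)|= |(0 7 3 8 2 5 6 1)(9 10)|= 8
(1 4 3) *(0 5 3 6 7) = (0 5 3 1 4 6 7) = [5, 4, 2, 1, 6, 3, 7, 0]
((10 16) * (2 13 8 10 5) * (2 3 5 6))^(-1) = (2 6 16 10 8 13)(3 5)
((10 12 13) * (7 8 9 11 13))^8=(7 8 9 11 13 10 12)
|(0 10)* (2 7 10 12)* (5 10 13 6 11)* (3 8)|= 18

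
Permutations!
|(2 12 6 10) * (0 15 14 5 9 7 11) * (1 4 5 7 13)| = |(0 15 14 7 11)(1 4 5 9 13)(2 12 6 10)| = 20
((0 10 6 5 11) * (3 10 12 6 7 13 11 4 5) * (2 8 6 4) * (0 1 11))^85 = ((0 12 4 5 2 8 6 3 10 7 13)(1 11))^85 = (0 10 8 4 13 3 2 12 7 6 5)(1 11)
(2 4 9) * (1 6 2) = (1 6 2 4 9) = [0, 6, 4, 3, 9, 5, 2, 7, 8, 1]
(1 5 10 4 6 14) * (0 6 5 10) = (0 6 14 1 10 4 5) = [6, 10, 2, 3, 5, 0, 14, 7, 8, 9, 4, 11, 12, 13, 1]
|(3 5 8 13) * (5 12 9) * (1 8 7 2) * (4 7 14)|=11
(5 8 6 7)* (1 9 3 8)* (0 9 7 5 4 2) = (0 9 3 8 6 5 1 7 4 2) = [9, 7, 0, 8, 2, 1, 5, 4, 6, 3]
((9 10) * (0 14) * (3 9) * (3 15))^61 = ((0 14)(3 9 10 15))^61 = (0 14)(3 9 10 15)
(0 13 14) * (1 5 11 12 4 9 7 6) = (0 13 14)(1 5 11 12 4 9 7 6) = [13, 5, 2, 3, 9, 11, 1, 6, 8, 7, 10, 12, 4, 14, 0]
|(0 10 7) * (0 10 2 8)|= 6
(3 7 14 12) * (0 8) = [8, 1, 2, 7, 4, 5, 6, 14, 0, 9, 10, 11, 3, 13, 12] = (0 8)(3 7 14 12)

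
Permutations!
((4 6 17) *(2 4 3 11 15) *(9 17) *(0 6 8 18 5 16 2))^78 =(18)(0 6 9 17 3 11 15)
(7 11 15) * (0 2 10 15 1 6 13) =[2, 6, 10, 3, 4, 5, 13, 11, 8, 9, 15, 1, 12, 0, 14, 7] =(0 2 10 15 7 11 1 6 13)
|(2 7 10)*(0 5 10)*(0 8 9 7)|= |(0 5 10 2)(7 8 9)|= 12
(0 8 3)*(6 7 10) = [8, 1, 2, 0, 4, 5, 7, 10, 3, 9, 6] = (0 8 3)(6 7 10)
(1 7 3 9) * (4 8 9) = [0, 7, 2, 4, 8, 5, 6, 3, 9, 1] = (1 7 3 4 8 9)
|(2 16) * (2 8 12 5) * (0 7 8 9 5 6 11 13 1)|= |(0 7 8 12 6 11 13 1)(2 16 9 5)|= 8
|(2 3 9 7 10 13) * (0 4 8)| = |(0 4 8)(2 3 9 7 10 13)| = 6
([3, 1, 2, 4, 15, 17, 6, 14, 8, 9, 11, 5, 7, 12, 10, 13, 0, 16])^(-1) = [16, 1, 2, 0, 3, 11, 6, 12, 8, 9, 14, 10, 13, 15, 7, 4, 17, 5]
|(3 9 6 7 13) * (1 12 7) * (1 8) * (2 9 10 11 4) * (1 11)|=|(1 12 7 13 3 10)(2 9 6 8 11 4)|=6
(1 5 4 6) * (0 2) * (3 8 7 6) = (0 2)(1 5 4 3 8 7 6) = [2, 5, 0, 8, 3, 4, 1, 6, 7]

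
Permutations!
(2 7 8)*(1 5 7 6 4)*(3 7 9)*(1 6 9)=[0, 5, 9, 7, 6, 1, 4, 8, 2, 3]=(1 5)(2 9 3 7 8)(4 6)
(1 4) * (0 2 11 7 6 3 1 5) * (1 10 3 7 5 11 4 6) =[2, 6, 4, 10, 11, 0, 7, 1, 8, 9, 3, 5] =(0 2 4 11 5)(1 6 7)(3 10)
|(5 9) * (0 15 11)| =|(0 15 11)(5 9)| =6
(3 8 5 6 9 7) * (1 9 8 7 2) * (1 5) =(1 9 2 5 6 8)(3 7) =[0, 9, 5, 7, 4, 6, 8, 3, 1, 2]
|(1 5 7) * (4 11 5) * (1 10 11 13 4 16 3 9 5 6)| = 18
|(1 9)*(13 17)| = |(1 9)(13 17)| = 2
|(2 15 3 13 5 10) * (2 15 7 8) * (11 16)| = 30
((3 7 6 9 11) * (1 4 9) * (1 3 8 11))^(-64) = (11)(1 9 4)(3 6 7)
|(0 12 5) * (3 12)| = |(0 3 12 5)| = 4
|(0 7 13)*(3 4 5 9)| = 12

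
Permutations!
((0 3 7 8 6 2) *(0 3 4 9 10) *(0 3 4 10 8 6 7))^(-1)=((0 10 3)(2 4 9 8 7 6))^(-1)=(0 3 10)(2 6 7 8 9 4)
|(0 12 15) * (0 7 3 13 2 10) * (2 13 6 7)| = |(0 12 15 2 10)(3 6 7)| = 15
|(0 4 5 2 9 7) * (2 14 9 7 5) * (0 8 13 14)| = |(0 4 2 7 8 13 14 9 5)| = 9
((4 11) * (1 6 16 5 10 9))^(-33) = ((1 6 16 5 10 9)(4 11))^(-33) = (1 5)(4 11)(6 10)(9 16)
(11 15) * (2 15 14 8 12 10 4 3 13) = (2 15 11 14 8 12 10 4 3 13) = [0, 1, 15, 13, 3, 5, 6, 7, 12, 9, 4, 14, 10, 2, 8, 11]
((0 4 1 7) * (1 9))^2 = ((0 4 9 1 7))^2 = (0 9 7 4 1)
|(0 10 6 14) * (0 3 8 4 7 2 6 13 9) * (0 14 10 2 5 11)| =|(0 2 6 10 13 9 14 3 8 4 7 5 11)| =13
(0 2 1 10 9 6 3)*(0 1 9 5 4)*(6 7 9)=(0 2 6 3 1 10 5 4)(7 9)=[2, 10, 6, 1, 0, 4, 3, 9, 8, 7, 5]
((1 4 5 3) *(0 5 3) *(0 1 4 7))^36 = (7)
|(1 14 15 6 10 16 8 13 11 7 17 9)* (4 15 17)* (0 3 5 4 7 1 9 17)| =13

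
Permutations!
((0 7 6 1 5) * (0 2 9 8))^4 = (0 5)(1 8)(2 7)(6 9)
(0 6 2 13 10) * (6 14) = (0 14 6 2 13 10) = [14, 1, 13, 3, 4, 5, 2, 7, 8, 9, 0, 11, 12, 10, 6]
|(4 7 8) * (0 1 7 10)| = |(0 1 7 8 4 10)| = 6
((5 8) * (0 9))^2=(9)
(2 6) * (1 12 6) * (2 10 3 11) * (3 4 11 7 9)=(1 12 6 10 4 11 2)(3 7 9)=[0, 12, 1, 7, 11, 5, 10, 9, 8, 3, 4, 2, 6]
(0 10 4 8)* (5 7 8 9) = (0 10 4 9 5 7 8) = [10, 1, 2, 3, 9, 7, 6, 8, 0, 5, 4]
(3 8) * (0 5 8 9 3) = (0 5 8)(3 9) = [5, 1, 2, 9, 4, 8, 6, 7, 0, 3]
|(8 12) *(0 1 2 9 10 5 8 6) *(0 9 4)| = 12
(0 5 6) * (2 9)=(0 5 6)(2 9)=[5, 1, 9, 3, 4, 6, 0, 7, 8, 2]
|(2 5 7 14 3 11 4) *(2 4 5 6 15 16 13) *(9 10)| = 10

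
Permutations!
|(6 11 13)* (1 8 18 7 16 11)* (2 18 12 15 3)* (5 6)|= |(1 8 12 15 3 2 18 7 16 11 13 5 6)|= 13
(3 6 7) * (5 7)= (3 6 5 7)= [0, 1, 2, 6, 4, 7, 5, 3]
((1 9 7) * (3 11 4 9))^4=((1 3 11 4 9 7))^4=(1 9 11)(3 7 4)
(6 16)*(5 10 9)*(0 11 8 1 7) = [11, 7, 2, 3, 4, 10, 16, 0, 1, 5, 9, 8, 12, 13, 14, 15, 6] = (0 11 8 1 7)(5 10 9)(6 16)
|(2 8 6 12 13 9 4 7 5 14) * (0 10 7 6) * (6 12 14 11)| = |(0 10 7 5 11 6 14 2 8)(4 12 13 9)| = 36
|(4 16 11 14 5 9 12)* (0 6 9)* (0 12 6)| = 6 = |(4 16 11 14 5 12)(6 9)|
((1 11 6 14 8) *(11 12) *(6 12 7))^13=(1 14 7 8 6)(11 12)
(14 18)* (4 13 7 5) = (4 13 7 5)(14 18) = [0, 1, 2, 3, 13, 4, 6, 5, 8, 9, 10, 11, 12, 7, 18, 15, 16, 17, 14]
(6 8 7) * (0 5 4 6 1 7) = (0 5 4 6 8)(1 7) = [5, 7, 2, 3, 6, 4, 8, 1, 0]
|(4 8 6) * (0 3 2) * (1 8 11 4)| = 6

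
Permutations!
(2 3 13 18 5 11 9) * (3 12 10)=(2 12 10 3 13 18 5 11 9)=[0, 1, 12, 13, 4, 11, 6, 7, 8, 2, 3, 9, 10, 18, 14, 15, 16, 17, 5]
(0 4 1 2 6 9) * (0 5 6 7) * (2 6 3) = (0 4 1 6 9 5 3 2 7) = [4, 6, 7, 2, 1, 3, 9, 0, 8, 5]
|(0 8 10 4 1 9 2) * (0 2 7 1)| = 12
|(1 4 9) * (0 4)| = 4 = |(0 4 9 1)|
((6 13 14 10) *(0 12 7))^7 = ((0 12 7)(6 13 14 10))^7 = (0 12 7)(6 10 14 13)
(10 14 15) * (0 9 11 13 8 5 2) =(0 9 11 13 8 5 2)(10 14 15) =[9, 1, 0, 3, 4, 2, 6, 7, 5, 11, 14, 13, 12, 8, 15, 10]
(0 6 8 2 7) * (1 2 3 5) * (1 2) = (0 6 8 3 5 2 7) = [6, 1, 7, 5, 4, 2, 8, 0, 3]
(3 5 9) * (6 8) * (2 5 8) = (2 5 9 3 8 6) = [0, 1, 5, 8, 4, 9, 2, 7, 6, 3]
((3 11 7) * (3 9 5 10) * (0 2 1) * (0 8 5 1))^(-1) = ((0 2)(1 8 5 10 3 11 7 9))^(-1) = (0 2)(1 9 7 11 3 10 5 8)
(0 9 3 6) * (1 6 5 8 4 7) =(0 9 3 5 8 4 7 1 6) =[9, 6, 2, 5, 7, 8, 0, 1, 4, 3]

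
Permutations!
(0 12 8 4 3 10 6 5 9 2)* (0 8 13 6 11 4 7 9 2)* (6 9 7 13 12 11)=(0 11 4 3 10 6 5 2 8 13 9)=[11, 1, 8, 10, 3, 2, 5, 7, 13, 0, 6, 4, 12, 9]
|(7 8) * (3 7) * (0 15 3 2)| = |(0 15 3 7 8 2)| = 6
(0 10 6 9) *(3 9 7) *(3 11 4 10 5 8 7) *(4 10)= (0 5 8 7 11 10 6 3 9)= [5, 1, 2, 9, 4, 8, 3, 11, 7, 0, 6, 10]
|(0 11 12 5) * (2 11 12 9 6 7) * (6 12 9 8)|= |(0 9 12 5)(2 11 8 6 7)|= 20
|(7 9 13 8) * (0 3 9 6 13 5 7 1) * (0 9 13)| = |(0 3 13 8 1 9 5 7 6)| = 9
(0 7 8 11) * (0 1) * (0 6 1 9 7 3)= (0 3)(1 6)(7 8 11 9)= [3, 6, 2, 0, 4, 5, 1, 8, 11, 7, 10, 9]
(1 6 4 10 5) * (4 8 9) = (1 6 8 9 4 10 5) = [0, 6, 2, 3, 10, 1, 8, 7, 9, 4, 5]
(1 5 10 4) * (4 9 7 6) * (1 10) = (1 5)(4 10 9 7 6) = [0, 5, 2, 3, 10, 1, 4, 6, 8, 7, 9]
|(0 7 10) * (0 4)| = |(0 7 10 4)| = 4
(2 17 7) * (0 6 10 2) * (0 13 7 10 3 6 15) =(0 15)(2 17 10)(3 6)(7 13) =[15, 1, 17, 6, 4, 5, 3, 13, 8, 9, 2, 11, 12, 7, 14, 0, 16, 10]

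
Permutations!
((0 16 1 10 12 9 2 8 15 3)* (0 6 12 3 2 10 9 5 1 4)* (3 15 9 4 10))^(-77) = ((0 16 10 15 2 8 9 3 6 12 5 1 4))^(-77) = (0 16 10 15 2 8 9 3 6 12 5 1 4)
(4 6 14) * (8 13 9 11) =(4 6 14)(8 13 9 11) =[0, 1, 2, 3, 6, 5, 14, 7, 13, 11, 10, 8, 12, 9, 4]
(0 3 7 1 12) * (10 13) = (0 3 7 1 12)(10 13) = [3, 12, 2, 7, 4, 5, 6, 1, 8, 9, 13, 11, 0, 10]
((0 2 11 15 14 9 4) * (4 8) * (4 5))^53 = ((0 2 11 15 14 9 8 5 4))^53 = (0 4 5 8 9 14 15 11 2)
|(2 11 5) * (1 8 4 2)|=6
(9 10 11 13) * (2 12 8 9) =[0, 1, 12, 3, 4, 5, 6, 7, 9, 10, 11, 13, 8, 2] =(2 12 8 9 10 11 13)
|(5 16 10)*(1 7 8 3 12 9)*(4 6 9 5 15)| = |(1 7 8 3 12 5 16 10 15 4 6 9)| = 12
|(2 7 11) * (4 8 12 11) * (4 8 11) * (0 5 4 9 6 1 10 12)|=35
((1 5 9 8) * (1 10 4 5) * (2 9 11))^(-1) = ((2 9 8 10 4 5 11))^(-1) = (2 11 5 4 10 8 9)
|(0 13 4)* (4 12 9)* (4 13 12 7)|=6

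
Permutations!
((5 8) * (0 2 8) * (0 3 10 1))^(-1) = ((0 2 8 5 3 10 1))^(-1) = (0 1 10 3 5 8 2)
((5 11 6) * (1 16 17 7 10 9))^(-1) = ((1 16 17 7 10 9)(5 11 6))^(-1) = (1 9 10 7 17 16)(5 6 11)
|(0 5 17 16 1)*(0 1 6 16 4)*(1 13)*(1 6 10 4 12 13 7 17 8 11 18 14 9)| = |(0 5 8 11 18 14 9 1 7 17 12 13 6 16 10 4)| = 16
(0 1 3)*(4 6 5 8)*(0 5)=[1, 3, 2, 5, 6, 8, 0, 7, 4]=(0 1 3 5 8 4 6)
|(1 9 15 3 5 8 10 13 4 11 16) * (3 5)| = 10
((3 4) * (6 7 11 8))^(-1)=((3 4)(6 7 11 8))^(-1)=(3 4)(6 8 11 7)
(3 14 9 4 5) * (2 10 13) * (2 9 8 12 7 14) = (2 10 13 9 4 5 3)(7 14 8 12) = [0, 1, 10, 2, 5, 3, 6, 14, 12, 4, 13, 11, 7, 9, 8]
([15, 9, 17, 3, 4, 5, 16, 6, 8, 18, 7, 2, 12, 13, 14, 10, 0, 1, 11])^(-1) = (0 16 6 7 10 15)(1 17 2 11 18 9)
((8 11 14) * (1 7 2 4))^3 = ((1 7 2 4)(8 11 14))^3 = (14)(1 4 2 7)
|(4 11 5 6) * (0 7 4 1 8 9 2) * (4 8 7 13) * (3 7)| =12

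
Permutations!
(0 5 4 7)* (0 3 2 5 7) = (0 7 3 2 5 4) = [7, 1, 5, 2, 0, 4, 6, 3]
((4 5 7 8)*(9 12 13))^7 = (4 8 7 5)(9 12 13)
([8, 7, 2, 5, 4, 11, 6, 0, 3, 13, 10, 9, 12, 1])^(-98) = [8, 7, 2, 5, 4, 11, 6, 0, 3, 13, 10, 9, 12, 1]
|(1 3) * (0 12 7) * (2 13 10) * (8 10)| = |(0 12 7)(1 3)(2 13 8 10)| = 12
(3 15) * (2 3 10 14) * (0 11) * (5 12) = [11, 1, 3, 15, 4, 12, 6, 7, 8, 9, 14, 0, 5, 13, 2, 10] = (0 11)(2 3 15 10 14)(5 12)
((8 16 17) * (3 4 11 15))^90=((3 4 11 15)(8 16 17))^90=(17)(3 11)(4 15)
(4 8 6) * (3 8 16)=(3 8 6 4 16)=[0, 1, 2, 8, 16, 5, 4, 7, 6, 9, 10, 11, 12, 13, 14, 15, 3]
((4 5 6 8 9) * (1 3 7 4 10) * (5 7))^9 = (1 5 8 10 3 6 9)(4 7) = ((1 3 5 6 8 9 10)(4 7))^9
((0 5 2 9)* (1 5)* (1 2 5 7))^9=((0 2 9)(1 7))^9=(9)(1 7)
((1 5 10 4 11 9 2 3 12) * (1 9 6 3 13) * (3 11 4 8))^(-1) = (1 13 2 9 12 3 8 10 5)(6 11)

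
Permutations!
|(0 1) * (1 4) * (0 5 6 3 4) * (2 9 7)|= 15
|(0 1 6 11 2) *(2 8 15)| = 7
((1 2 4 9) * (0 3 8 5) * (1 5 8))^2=(0 1 4 5 3 2 9)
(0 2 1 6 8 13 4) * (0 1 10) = (0 2 10)(1 6 8 13 4) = [2, 6, 10, 3, 1, 5, 8, 7, 13, 9, 0, 11, 12, 4]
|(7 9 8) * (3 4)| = |(3 4)(7 9 8)| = 6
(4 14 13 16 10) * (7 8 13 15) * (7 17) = (4 14 15 17 7 8 13 16 10) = [0, 1, 2, 3, 14, 5, 6, 8, 13, 9, 4, 11, 12, 16, 15, 17, 10, 7]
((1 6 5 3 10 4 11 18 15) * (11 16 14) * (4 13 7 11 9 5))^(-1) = (1 15 18 11 7 13 10 3 5 9 14 16 4 6)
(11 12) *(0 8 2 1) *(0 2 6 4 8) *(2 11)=[0, 11, 1, 3, 8, 5, 4, 7, 6, 9, 10, 12, 2]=(1 11 12 2)(4 8 6)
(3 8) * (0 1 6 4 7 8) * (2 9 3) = (0 1 6 4 7 8 2 9 3) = [1, 6, 9, 0, 7, 5, 4, 8, 2, 3]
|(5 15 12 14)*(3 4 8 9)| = |(3 4 8 9)(5 15 12 14)| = 4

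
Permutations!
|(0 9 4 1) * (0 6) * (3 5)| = |(0 9 4 1 6)(3 5)| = 10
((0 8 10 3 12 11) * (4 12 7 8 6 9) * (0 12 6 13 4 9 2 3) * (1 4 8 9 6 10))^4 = ((0 13 8 1 4 10)(2 3 7 9 6)(11 12))^4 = (0 4 8)(1 13 10)(2 6 9 7 3)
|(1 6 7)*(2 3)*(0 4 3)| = |(0 4 3 2)(1 6 7)| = 12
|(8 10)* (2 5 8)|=|(2 5 8 10)|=4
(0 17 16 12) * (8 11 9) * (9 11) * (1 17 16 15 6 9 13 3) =(0 16 12)(1 17 15 6 9 8 13 3) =[16, 17, 2, 1, 4, 5, 9, 7, 13, 8, 10, 11, 0, 3, 14, 6, 12, 15]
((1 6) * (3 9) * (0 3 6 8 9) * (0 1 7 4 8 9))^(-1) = ((0 3 1 9 6 7 4 8))^(-1) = (0 8 4 7 6 9 1 3)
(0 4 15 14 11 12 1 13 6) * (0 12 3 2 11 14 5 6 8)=(0 4 15 5 6 12 1 13 8)(2 11 3)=[4, 13, 11, 2, 15, 6, 12, 7, 0, 9, 10, 3, 1, 8, 14, 5]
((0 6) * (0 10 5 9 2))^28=(0 9 10)(2 5 6)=((0 6 10 5 9 2))^28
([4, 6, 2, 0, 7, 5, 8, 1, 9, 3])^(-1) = (0 3 9 8 6 1 7 4)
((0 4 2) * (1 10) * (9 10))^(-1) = (0 2 4)(1 10 9)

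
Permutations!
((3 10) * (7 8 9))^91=((3 10)(7 8 9))^91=(3 10)(7 8 9)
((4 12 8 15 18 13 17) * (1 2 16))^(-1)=((1 2 16)(4 12 8 15 18 13 17))^(-1)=(1 16 2)(4 17 13 18 15 8 12)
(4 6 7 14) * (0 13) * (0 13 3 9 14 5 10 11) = (0 3 9 14 4 6 7 5 10 11) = [3, 1, 2, 9, 6, 10, 7, 5, 8, 14, 11, 0, 12, 13, 4]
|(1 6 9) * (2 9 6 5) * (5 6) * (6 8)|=|(1 8 6 5 2 9)|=6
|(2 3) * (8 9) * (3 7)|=6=|(2 7 3)(8 9)|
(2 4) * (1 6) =(1 6)(2 4) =[0, 6, 4, 3, 2, 5, 1]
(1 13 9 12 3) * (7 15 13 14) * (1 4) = (1 14 7 15 13 9 12 3 4) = [0, 14, 2, 4, 1, 5, 6, 15, 8, 12, 10, 11, 3, 9, 7, 13]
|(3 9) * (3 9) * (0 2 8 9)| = |(0 2 8 9)| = 4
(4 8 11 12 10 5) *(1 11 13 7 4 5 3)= [0, 11, 2, 1, 8, 5, 6, 4, 13, 9, 3, 12, 10, 7]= (1 11 12 10 3)(4 8 13 7)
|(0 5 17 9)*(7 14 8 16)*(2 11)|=4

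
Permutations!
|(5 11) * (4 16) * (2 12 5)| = |(2 12 5 11)(4 16)| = 4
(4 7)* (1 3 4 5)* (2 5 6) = [0, 3, 5, 4, 7, 1, 2, 6] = (1 3 4 7 6 2 5)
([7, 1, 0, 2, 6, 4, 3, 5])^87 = (0 4 2 5 3 7 6)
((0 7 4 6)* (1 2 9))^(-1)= (0 6 4 7)(1 9 2)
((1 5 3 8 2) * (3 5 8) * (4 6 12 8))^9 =(1 12)(2 6)(4 8)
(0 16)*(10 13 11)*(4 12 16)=[4, 1, 2, 3, 12, 5, 6, 7, 8, 9, 13, 10, 16, 11, 14, 15, 0]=(0 4 12 16)(10 13 11)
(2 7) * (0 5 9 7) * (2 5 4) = (0 4 2)(5 9 7) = [4, 1, 0, 3, 2, 9, 6, 5, 8, 7]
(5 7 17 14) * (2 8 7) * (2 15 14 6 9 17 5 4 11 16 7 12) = (2 8 12)(4 11 16 7 5 15 14)(6 9 17) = [0, 1, 8, 3, 11, 15, 9, 5, 12, 17, 10, 16, 2, 13, 4, 14, 7, 6]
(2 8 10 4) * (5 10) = (2 8 5 10 4) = [0, 1, 8, 3, 2, 10, 6, 7, 5, 9, 4]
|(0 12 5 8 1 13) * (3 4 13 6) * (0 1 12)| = 15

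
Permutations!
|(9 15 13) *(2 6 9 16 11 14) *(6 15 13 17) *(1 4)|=|(1 4)(2 15 17 6 9 13 16 11 14)|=18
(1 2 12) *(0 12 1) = [12, 2, 1, 3, 4, 5, 6, 7, 8, 9, 10, 11, 0] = (0 12)(1 2)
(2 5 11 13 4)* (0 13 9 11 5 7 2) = [13, 1, 7, 3, 0, 5, 6, 2, 8, 11, 10, 9, 12, 4] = (0 13 4)(2 7)(9 11)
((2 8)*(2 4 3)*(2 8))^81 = ((3 8 4))^81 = (8)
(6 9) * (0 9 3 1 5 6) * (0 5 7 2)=[9, 7, 0, 1, 4, 6, 3, 2, 8, 5]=(0 9 5 6 3 1 7 2)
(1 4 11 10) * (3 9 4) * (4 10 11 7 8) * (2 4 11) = (1 3 9 10)(2 4 7 8 11) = [0, 3, 4, 9, 7, 5, 6, 8, 11, 10, 1, 2]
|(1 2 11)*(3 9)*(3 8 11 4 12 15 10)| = |(1 2 4 12 15 10 3 9 8 11)| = 10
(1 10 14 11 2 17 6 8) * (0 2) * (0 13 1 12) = (0 2 17 6 8 12)(1 10 14 11 13) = [2, 10, 17, 3, 4, 5, 8, 7, 12, 9, 14, 13, 0, 1, 11, 15, 16, 6]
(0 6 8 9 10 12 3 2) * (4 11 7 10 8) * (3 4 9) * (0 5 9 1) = (0 6 1)(2 5 9 8 3)(4 11 7 10 12) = [6, 0, 5, 2, 11, 9, 1, 10, 3, 8, 12, 7, 4]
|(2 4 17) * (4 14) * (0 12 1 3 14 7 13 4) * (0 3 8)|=20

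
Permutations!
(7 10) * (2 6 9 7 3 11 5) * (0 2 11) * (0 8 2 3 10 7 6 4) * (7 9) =(0 3 8 2 4)(5 11)(6 7 9) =[3, 1, 4, 8, 0, 11, 7, 9, 2, 6, 10, 5]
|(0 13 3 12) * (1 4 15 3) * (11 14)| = |(0 13 1 4 15 3 12)(11 14)| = 14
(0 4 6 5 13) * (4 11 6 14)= (0 11 6 5 13)(4 14)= [11, 1, 2, 3, 14, 13, 5, 7, 8, 9, 10, 6, 12, 0, 4]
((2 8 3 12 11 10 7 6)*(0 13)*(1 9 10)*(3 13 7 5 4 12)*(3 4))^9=(0 2)(1 9 10 5 3 4 12 11)(6 13)(7 8)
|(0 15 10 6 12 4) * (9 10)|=|(0 15 9 10 6 12 4)|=7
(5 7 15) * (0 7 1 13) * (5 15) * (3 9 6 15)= [7, 13, 2, 9, 4, 1, 15, 5, 8, 6, 10, 11, 12, 0, 14, 3]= (0 7 5 1 13)(3 9 6 15)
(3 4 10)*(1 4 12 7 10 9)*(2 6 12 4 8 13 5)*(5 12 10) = [0, 8, 6, 4, 9, 2, 10, 5, 13, 1, 3, 11, 7, 12] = (1 8 13 12 7 5 2 6 10 3 4 9)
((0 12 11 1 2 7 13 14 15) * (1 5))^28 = (0 14 7 1 11)(2 5 12 15 13)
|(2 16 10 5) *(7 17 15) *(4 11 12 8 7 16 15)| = 30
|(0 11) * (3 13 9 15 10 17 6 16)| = |(0 11)(3 13 9 15 10 17 6 16)| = 8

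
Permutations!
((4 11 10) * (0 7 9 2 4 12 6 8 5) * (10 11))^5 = (0 10)(2 8)(4 5)(6 9)(7 12)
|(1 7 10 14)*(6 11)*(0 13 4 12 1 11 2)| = |(0 13 4 12 1 7 10 14 11 6 2)| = 11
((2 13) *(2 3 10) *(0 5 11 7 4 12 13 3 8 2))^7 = ((0 5 11 7 4 12 13 8 2 3 10))^7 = (0 8 7 10 13 11 3 12 5 2 4)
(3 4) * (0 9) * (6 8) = (0 9)(3 4)(6 8) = [9, 1, 2, 4, 3, 5, 8, 7, 6, 0]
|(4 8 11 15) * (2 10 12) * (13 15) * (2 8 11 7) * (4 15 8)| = |(15)(2 10 12 4 11 13 8 7)| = 8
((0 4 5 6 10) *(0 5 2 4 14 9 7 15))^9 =(0 15 7 9 14)(2 4)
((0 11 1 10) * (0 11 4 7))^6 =((0 4 7)(1 10 11))^6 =(11)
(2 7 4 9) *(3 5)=(2 7 4 9)(3 5)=[0, 1, 7, 5, 9, 3, 6, 4, 8, 2]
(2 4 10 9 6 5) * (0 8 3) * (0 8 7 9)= [7, 1, 4, 8, 10, 2, 5, 9, 3, 6, 0]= (0 7 9 6 5 2 4 10)(3 8)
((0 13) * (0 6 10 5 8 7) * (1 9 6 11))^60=(13)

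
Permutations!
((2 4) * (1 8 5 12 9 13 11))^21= (13)(2 4)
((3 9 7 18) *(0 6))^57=((0 6)(3 9 7 18))^57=(0 6)(3 9 7 18)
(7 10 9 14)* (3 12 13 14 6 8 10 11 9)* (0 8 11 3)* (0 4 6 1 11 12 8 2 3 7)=[2, 11, 3, 8, 6, 5, 12, 7, 10, 1, 4, 9, 13, 14, 0]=(0 2 3 8 10 4 6 12 13 14)(1 11 9)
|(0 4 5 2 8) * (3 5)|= 6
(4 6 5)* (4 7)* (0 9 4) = (0 9 4 6 5 7) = [9, 1, 2, 3, 6, 7, 5, 0, 8, 4]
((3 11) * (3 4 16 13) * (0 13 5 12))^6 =(0 5 4 3)(11 13 12 16)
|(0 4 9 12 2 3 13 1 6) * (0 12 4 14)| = 6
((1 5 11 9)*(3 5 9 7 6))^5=(11)(1 9)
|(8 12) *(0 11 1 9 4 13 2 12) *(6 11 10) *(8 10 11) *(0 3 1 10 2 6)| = |(0 11 10)(1 9 4 13 6 8 3)(2 12)| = 42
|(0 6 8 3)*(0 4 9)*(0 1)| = |(0 6 8 3 4 9 1)| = 7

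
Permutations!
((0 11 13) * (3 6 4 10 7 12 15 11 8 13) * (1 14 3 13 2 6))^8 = (0 15 10 2 13 12 4 8 11 7 6)(1 3 14)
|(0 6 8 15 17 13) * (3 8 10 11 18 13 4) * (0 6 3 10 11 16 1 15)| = 12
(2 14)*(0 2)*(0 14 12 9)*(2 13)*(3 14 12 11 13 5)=(0 5 3 14 12 9)(2 11 13)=[5, 1, 11, 14, 4, 3, 6, 7, 8, 0, 10, 13, 9, 2, 12]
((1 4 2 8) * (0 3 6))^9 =(1 4 2 8)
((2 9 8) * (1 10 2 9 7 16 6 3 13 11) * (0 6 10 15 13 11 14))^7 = (0 14 13 15 1 11 3 6)(2 10 16 7)(8 9)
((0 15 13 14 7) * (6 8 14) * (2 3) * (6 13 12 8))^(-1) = (0 7 14 8 12 15)(2 3)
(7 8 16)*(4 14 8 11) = (4 14 8 16 7 11) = [0, 1, 2, 3, 14, 5, 6, 11, 16, 9, 10, 4, 12, 13, 8, 15, 7]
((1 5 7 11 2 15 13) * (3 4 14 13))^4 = ((1 5 7 11 2 15 3 4 14 13))^4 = (1 2 14 7 3)(4 5 15 13 11)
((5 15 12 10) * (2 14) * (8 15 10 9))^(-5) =(2 14)(5 10)(8 9 12 15) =((2 14)(5 10)(8 15 12 9))^(-5)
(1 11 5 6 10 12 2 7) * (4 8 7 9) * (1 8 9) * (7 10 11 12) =(1 12 2)(4 9)(5 6 11)(7 8 10) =[0, 12, 1, 3, 9, 6, 11, 8, 10, 4, 7, 5, 2]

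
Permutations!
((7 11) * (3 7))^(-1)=(3 11 7)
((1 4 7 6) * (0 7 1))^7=(0 7 6)(1 4)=((0 7 6)(1 4))^7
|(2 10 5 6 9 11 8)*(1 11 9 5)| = |(1 11 8 2 10)(5 6)| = 10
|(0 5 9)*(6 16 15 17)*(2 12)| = |(0 5 9)(2 12)(6 16 15 17)| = 12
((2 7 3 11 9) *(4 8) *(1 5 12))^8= (1 12 5)(2 11 7 9 3)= ((1 5 12)(2 7 3 11 9)(4 8))^8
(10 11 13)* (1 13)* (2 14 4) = (1 13 10 11)(2 14 4) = [0, 13, 14, 3, 2, 5, 6, 7, 8, 9, 11, 1, 12, 10, 4]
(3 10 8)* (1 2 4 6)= [0, 2, 4, 10, 6, 5, 1, 7, 3, 9, 8]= (1 2 4 6)(3 10 8)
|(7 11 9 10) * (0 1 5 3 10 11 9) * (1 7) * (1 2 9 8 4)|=|(0 7 8 4 1 5 3 10 2 9 11)|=11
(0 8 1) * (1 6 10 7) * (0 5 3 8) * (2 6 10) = (1 5 3 8 10 7)(2 6) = [0, 5, 6, 8, 4, 3, 2, 1, 10, 9, 7]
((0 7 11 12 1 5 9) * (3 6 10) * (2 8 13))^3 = ((0 7 11 12 1 5 9)(2 8 13)(3 6 10))^3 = (13)(0 12 9 11 5 7 1)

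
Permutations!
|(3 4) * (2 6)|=|(2 6)(3 4)|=2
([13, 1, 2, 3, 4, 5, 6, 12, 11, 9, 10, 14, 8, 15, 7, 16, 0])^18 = [15, 1, 2, 3, 4, 5, 6, 11, 7, 9, 10, 12, 14, 16, 8, 0, 13]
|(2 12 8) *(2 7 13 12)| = |(7 13 12 8)| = 4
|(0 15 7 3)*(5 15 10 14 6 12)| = |(0 10 14 6 12 5 15 7 3)| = 9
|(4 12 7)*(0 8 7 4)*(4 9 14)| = |(0 8 7)(4 12 9 14)| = 12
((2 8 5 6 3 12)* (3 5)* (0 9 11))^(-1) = (0 11 9)(2 12 3 8)(5 6)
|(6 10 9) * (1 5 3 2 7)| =|(1 5 3 2 7)(6 10 9)| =15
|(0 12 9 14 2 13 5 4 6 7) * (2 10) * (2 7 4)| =6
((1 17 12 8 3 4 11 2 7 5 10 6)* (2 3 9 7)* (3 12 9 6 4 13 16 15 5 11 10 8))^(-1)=((1 17 9 7 11 12 3 13 16 15 5 8 6)(4 10))^(-1)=(1 6 8 5 15 16 13 3 12 11 7 9 17)(4 10)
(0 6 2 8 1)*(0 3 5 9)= (0 6 2 8 1 3 5 9)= [6, 3, 8, 5, 4, 9, 2, 7, 1, 0]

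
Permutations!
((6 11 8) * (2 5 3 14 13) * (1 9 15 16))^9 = ((1 9 15 16)(2 5 3 14 13)(6 11 8))^9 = (1 9 15 16)(2 13 14 3 5)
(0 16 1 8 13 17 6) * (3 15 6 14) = (0 16 1 8 13 17 14 3 15 6) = [16, 8, 2, 15, 4, 5, 0, 7, 13, 9, 10, 11, 12, 17, 3, 6, 1, 14]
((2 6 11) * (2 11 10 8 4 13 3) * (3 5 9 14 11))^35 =(2 10 4 5 14 3 6 8 13 9 11)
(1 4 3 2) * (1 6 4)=(2 6 4 3)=[0, 1, 6, 2, 3, 5, 4]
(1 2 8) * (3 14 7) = [0, 2, 8, 14, 4, 5, 6, 3, 1, 9, 10, 11, 12, 13, 7] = (1 2 8)(3 14 7)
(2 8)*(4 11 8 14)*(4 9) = (2 14 9 4 11 8) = [0, 1, 14, 3, 11, 5, 6, 7, 2, 4, 10, 8, 12, 13, 9]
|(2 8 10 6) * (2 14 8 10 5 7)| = 7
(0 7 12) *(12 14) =[7, 1, 2, 3, 4, 5, 6, 14, 8, 9, 10, 11, 0, 13, 12] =(0 7 14 12)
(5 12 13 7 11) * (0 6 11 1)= (0 6 11 5 12 13 7 1)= [6, 0, 2, 3, 4, 12, 11, 1, 8, 9, 10, 5, 13, 7]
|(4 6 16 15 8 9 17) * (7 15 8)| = |(4 6 16 8 9 17)(7 15)| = 6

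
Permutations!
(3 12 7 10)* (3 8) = [0, 1, 2, 12, 4, 5, 6, 10, 3, 9, 8, 11, 7] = (3 12 7 10 8)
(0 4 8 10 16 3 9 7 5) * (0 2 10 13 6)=[4, 1, 10, 9, 8, 2, 0, 5, 13, 7, 16, 11, 12, 6, 14, 15, 3]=(0 4 8 13 6)(2 10 16 3 9 7 5)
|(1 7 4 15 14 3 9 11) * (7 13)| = 9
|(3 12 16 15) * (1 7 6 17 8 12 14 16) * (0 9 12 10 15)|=|(0 9 12 1 7 6 17 8 10 15 3 14 16)|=13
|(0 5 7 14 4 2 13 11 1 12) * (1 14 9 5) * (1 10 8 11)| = 30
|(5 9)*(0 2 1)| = |(0 2 1)(5 9)| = 6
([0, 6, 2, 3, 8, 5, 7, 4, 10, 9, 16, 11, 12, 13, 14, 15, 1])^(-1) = (1 16 10 8 4 7 6)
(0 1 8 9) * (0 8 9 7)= [1, 9, 2, 3, 4, 5, 6, 0, 7, 8]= (0 1 9 8 7)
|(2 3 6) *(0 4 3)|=5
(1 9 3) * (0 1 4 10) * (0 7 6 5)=[1, 9, 2, 4, 10, 0, 5, 6, 8, 3, 7]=(0 1 9 3 4 10 7 6 5)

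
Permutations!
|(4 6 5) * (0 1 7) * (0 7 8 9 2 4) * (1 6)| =|(0 6 5)(1 8 9 2 4)| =15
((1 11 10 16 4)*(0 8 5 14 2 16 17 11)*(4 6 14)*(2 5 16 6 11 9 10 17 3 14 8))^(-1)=((0 2 6 8 16 11 17 9 10 3 14 5 4 1))^(-1)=(0 1 4 5 14 3 10 9 17 11 16 8 6 2)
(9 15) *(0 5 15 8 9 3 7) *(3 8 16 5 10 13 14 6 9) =[10, 1, 2, 7, 4, 15, 9, 0, 3, 16, 13, 11, 12, 14, 6, 8, 5] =(0 10 13 14 6 9 16 5 15 8 3 7)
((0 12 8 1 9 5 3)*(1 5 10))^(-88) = ((0 12 8 5 3)(1 9 10))^(-88) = (0 8 3 12 5)(1 10 9)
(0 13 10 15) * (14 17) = (0 13 10 15)(14 17) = [13, 1, 2, 3, 4, 5, 6, 7, 8, 9, 15, 11, 12, 10, 17, 0, 16, 14]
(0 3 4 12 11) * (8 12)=(0 3 4 8 12 11)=[3, 1, 2, 4, 8, 5, 6, 7, 12, 9, 10, 0, 11]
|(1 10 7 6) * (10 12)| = 5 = |(1 12 10 7 6)|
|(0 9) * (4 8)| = 2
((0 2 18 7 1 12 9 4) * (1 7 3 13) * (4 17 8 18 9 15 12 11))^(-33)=(18)(12 15)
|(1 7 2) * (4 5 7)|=5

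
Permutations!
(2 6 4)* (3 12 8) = (2 6 4)(3 12 8) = [0, 1, 6, 12, 2, 5, 4, 7, 3, 9, 10, 11, 8]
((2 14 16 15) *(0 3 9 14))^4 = ((0 3 9 14 16 15 2))^4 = (0 16 3 15 9 2 14)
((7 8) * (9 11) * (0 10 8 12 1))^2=(0 8 12)(1 10 7)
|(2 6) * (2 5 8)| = |(2 6 5 8)| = 4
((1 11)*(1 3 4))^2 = (1 3)(4 11) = ((1 11 3 4))^2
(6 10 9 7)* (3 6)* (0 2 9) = [2, 1, 9, 6, 4, 5, 10, 3, 8, 7, 0] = (0 2 9 7 3 6 10)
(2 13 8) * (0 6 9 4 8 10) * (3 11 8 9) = [6, 1, 13, 11, 9, 5, 3, 7, 2, 4, 0, 8, 12, 10] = (0 6 3 11 8 2 13 10)(4 9)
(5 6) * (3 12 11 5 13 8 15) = (3 12 11 5 6 13 8 15) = [0, 1, 2, 12, 4, 6, 13, 7, 15, 9, 10, 5, 11, 8, 14, 3]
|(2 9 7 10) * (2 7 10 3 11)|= 6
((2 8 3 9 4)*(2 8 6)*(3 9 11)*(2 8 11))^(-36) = (2 3 11 4 9 8 6)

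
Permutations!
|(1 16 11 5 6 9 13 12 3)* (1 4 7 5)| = |(1 16 11)(3 4 7 5 6 9 13 12)| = 24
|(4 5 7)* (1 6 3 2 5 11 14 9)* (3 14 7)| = |(1 6 14 9)(2 5 3)(4 11 7)| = 12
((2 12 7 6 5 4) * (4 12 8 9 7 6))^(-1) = ((2 8 9 7 4)(5 12 6))^(-1) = (2 4 7 9 8)(5 6 12)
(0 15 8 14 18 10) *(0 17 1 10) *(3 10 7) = (0 15 8 14 18)(1 7 3 10 17) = [15, 7, 2, 10, 4, 5, 6, 3, 14, 9, 17, 11, 12, 13, 18, 8, 16, 1, 0]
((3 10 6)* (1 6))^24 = (10)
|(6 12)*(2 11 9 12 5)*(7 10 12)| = 8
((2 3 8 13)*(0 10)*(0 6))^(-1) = ((0 10 6)(2 3 8 13))^(-1) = (0 6 10)(2 13 8 3)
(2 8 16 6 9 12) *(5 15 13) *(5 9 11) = (2 8 16 6 11 5 15 13 9 12) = [0, 1, 8, 3, 4, 15, 11, 7, 16, 12, 10, 5, 2, 9, 14, 13, 6]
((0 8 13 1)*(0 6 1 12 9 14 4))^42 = ((0 8 13 12 9 14 4)(1 6))^42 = (14)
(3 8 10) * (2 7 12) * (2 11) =[0, 1, 7, 8, 4, 5, 6, 12, 10, 9, 3, 2, 11] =(2 7 12 11)(3 8 10)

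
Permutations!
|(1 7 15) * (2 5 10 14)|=12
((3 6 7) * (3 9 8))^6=((3 6 7 9 8))^6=(3 6 7 9 8)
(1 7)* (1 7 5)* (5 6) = [0, 6, 2, 3, 4, 1, 5, 7] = (7)(1 6 5)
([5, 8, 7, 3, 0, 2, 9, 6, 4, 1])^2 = (0 2 6 1 4 5 7 9 8)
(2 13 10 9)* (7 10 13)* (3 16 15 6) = (2 7 10 9)(3 16 15 6) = [0, 1, 7, 16, 4, 5, 3, 10, 8, 2, 9, 11, 12, 13, 14, 6, 15]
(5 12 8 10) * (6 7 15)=(5 12 8 10)(6 7 15)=[0, 1, 2, 3, 4, 12, 7, 15, 10, 9, 5, 11, 8, 13, 14, 6]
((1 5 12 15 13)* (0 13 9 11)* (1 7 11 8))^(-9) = (0 11 7 13)(1 15)(5 9)(8 12)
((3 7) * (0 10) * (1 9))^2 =(10)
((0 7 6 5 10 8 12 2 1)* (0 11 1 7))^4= (2 10 7 8 6 12 5)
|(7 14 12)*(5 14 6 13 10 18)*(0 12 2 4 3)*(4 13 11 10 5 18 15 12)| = |(18)(0 4 3)(2 13 5 14)(6 11 10 15 12 7)| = 12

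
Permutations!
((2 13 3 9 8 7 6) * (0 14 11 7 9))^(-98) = ((0 14 11 7 6 2 13 3)(8 9))^(-98) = (0 13 6 11)(2 7 14 3)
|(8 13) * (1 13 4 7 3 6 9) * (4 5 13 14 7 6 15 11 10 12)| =33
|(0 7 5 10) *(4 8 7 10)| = |(0 10)(4 8 7 5)| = 4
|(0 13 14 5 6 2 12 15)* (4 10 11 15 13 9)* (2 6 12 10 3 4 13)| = 10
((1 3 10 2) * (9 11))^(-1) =(1 2 10 3)(9 11)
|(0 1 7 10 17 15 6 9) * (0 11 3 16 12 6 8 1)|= 6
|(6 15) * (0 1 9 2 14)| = 10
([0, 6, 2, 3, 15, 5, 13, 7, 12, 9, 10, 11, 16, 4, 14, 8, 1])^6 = (1 12 15 13)(4 6 16 8)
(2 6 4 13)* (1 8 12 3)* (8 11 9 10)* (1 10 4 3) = [0, 11, 6, 10, 13, 5, 3, 7, 12, 4, 8, 9, 1, 2] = (1 11 9 4 13 2 6 3 10 8 12)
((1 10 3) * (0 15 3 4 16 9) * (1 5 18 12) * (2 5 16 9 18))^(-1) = (0 9 4 10 1 12 18 16 3 15)(2 5)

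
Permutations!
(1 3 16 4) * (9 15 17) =(1 3 16 4)(9 15 17) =[0, 3, 2, 16, 1, 5, 6, 7, 8, 15, 10, 11, 12, 13, 14, 17, 4, 9]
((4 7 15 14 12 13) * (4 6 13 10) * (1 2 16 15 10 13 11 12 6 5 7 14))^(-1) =(1 15 16 2)(4 10 7 5 13 12 11 6 14) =((1 2 16 15)(4 14 6 11 12 13 5 7 10))^(-1)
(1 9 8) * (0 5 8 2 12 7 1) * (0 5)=(1 9 2 12 7)(5 8)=[0, 9, 12, 3, 4, 8, 6, 1, 5, 2, 10, 11, 7]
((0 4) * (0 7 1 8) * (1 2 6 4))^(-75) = ((0 1 8)(2 6 4 7))^(-75) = (8)(2 6 4 7)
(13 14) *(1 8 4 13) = (1 8 4 13 14) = [0, 8, 2, 3, 13, 5, 6, 7, 4, 9, 10, 11, 12, 14, 1]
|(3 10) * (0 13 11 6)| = 4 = |(0 13 11 6)(3 10)|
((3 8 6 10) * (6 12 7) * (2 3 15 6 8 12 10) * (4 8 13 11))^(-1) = ((2 3 12 7 13 11 4 8 10 15 6))^(-1) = (2 6 15 10 8 4 11 13 7 12 3)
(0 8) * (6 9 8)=(0 6 9 8)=[6, 1, 2, 3, 4, 5, 9, 7, 0, 8]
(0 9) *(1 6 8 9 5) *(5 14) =(0 14 5 1 6 8 9) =[14, 6, 2, 3, 4, 1, 8, 7, 9, 0, 10, 11, 12, 13, 5]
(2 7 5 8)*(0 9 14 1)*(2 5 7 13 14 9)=(0 2 13 14 1)(5 8)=[2, 0, 13, 3, 4, 8, 6, 7, 5, 9, 10, 11, 12, 14, 1]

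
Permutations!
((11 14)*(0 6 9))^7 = (0 6 9)(11 14)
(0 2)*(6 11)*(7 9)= (0 2)(6 11)(7 9)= [2, 1, 0, 3, 4, 5, 11, 9, 8, 7, 10, 6]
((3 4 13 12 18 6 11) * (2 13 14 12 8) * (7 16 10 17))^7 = (18)(2 13 8)(7 17 10 16)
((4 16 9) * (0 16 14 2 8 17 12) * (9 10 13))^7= (0 2 13 12 14 10 17 4 16 8 9)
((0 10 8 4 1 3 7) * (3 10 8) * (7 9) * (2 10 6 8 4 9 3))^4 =(10)(0 8 4 9 1 7 6) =((0 4 1 6 8 9 7)(2 10))^4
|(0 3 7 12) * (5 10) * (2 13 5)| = 4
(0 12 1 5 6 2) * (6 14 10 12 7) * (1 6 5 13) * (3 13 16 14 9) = (0 7 5 9 3 13 1 16 14 10 12 6 2) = [7, 16, 0, 13, 4, 9, 2, 5, 8, 3, 12, 11, 6, 1, 10, 15, 14]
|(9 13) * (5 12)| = 2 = |(5 12)(9 13)|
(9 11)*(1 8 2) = [0, 8, 1, 3, 4, 5, 6, 7, 2, 11, 10, 9] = (1 8 2)(9 11)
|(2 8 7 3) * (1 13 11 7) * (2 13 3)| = 7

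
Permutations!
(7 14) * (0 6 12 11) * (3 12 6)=(0 3 12 11)(7 14)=[3, 1, 2, 12, 4, 5, 6, 14, 8, 9, 10, 0, 11, 13, 7]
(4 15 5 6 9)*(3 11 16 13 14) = (3 11 16 13 14)(4 15 5 6 9) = [0, 1, 2, 11, 15, 6, 9, 7, 8, 4, 10, 16, 12, 14, 3, 5, 13]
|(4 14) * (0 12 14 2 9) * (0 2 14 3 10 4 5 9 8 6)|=|(0 12 3 10 4 14 5 9 2 8 6)|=11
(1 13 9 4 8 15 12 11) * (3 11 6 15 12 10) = [0, 13, 2, 11, 8, 5, 15, 7, 12, 4, 3, 1, 6, 9, 14, 10] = (1 13 9 4 8 12 6 15 10 3 11)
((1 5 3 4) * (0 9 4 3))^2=(0 4 5 9 1)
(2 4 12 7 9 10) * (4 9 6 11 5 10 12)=[0, 1, 9, 3, 4, 10, 11, 6, 8, 12, 2, 5, 7]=(2 9 12 7 6 11 5 10)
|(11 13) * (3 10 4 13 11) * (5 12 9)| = |(3 10 4 13)(5 12 9)| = 12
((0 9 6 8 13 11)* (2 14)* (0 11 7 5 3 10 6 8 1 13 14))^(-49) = (0 9 8 14 2)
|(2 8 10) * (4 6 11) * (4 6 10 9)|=|(2 8 9 4 10)(6 11)|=10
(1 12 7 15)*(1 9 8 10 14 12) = [0, 1, 2, 3, 4, 5, 6, 15, 10, 8, 14, 11, 7, 13, 12, 9] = (7 15 9 8 10 14 12)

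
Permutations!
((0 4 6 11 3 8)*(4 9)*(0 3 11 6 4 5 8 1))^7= ((11)(0 9 5 8 3 1))^7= (11)(0 9 5 8 3 1)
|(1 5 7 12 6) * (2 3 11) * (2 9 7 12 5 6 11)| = |(1 6)(2 3)(5 12 11 9 7)| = 10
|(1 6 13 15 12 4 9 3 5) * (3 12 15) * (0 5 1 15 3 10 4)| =|(0 5 15 3 1 6 13 10 4 9 12)| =11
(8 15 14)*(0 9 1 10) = [9, 10, 2, 3, 4, 5, 6, 7, 15, 1, 0, 11, 12, 13, 8, 14] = (0 9 1 10)(8 15 14)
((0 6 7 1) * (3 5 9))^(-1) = ((0 6 7 1)(3 5 9))^(-1) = (0 1 7 6)(3 9 5)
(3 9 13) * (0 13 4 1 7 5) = (0 13 3 9 4 1 7 5) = [13, 7, 2, 9, 1, 0, 6, 5, 8, 4, 10, 11, 12, 3]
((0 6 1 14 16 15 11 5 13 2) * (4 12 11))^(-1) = ((0 6 1 14 16 15 4 12 11 5 13 2))^(-1) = (0 2 13 5 11 12 4 15 16 14 1 6)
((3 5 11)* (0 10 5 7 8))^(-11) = (0 11 8 5 7 10 3)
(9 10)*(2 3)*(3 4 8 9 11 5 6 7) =(2 4 8 9 10 11 5 6 7 3) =[0, 1, 4, 2, 8, 6, 7, 3, 9, 10, 11, 5]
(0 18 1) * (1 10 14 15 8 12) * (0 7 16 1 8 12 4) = (0 18 10 14 15 12 8 4)(1 7 16) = [18, 7, 2, 3, 0, 5, 6, 16, 4, 9, 14, 11, 8, 13, 15, 12, 1, 17, 10]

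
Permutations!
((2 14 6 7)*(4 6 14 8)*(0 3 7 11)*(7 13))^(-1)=((14)(0 3 13 7 2 8 4 6 11))^(-1)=(14)(0 11 6 4 8 2 7 13 3)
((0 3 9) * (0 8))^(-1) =((0 3 9 8))^(-1) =(0 8 9 3)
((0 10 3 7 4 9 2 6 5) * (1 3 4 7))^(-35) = (10)(1 3)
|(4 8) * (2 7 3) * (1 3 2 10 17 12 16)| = 6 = |(1 3 10 17 12 16)(2 7)(4 8)|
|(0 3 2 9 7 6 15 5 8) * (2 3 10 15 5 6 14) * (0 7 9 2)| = |(0 10 15 6 5 8 7 14)| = 8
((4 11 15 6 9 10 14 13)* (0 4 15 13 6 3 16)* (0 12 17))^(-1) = ((0 4 11 13 15 3 16 12 17)(6 9 10 14))^(-1) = (0 17 12 16 3 15 13 11 4)(6 14 10 9)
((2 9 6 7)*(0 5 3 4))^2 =((0 5 3 4)(2 9 6 7))^2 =(0 3)(2 6)(4 5)(7 9)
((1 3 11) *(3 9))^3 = (1 11 3 9)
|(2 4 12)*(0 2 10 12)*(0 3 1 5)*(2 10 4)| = |(0 10 12 4 3 1 5)| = 7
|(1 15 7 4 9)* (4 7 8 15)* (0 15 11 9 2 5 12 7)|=|(0 15 8 11 9 1 4 2 5 12 7)|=11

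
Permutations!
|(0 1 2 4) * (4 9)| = 5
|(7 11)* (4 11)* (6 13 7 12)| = 6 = |(4 11 12 6 13 7)|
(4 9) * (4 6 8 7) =[0, 1, 2, 3, 9, 5, 8, 4, 7, 6] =(4 9 6 8 7)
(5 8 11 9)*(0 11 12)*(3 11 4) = [4, 1, 2, 11, 3, 8, 6, 7, 12, 5, 10, 9, 0] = (0 4 3 11 9 5 8 12)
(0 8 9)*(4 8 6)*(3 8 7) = (0 6 4 7 3 8 9) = [6, 1, 2, 8, 7, 5, 4, 3, 9, 0]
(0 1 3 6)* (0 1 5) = [5, 3, 2, 6, 4, 0, 1] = (0 5)(1 3 6)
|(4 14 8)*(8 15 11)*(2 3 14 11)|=12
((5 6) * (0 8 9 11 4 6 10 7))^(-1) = ((0 8 9 11 4 6 5 10 7))^(-1) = (0 7 10 5 6 4 11 9 8)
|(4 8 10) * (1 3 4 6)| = 6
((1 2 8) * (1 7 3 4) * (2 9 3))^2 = (1 3)(2 7 8)(4 9)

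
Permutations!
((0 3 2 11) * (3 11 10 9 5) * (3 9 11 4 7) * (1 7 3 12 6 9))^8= (0 3 10)(1 12 9)(2 11 4)(5 7 6)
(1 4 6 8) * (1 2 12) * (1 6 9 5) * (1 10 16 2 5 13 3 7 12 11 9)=[0, 4, 11, 7, 1, 10, 8, 12, 5, 13, 16, 9, 6, 3, 14, 15, 2]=(1 4)(2 11 9 13 3 7 12 6 8 5 10 16)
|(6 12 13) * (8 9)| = |(6 12 13)(8 9)| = 6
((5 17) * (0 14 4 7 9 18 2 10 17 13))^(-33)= (18)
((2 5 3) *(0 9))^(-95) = ((0 9)(2 5 3))^(-95) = (0 9)(2 5 3)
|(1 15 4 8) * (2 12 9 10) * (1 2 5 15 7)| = 8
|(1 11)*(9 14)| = 2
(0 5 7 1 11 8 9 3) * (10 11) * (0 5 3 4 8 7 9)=(0 3 5 9 4 8)(1 10 11 7)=[3, 10, 2, 5, 8, 9, 6, 1, 0, 4, 11, 7]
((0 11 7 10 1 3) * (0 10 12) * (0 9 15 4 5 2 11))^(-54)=(2 7 9 4)(5 11 12 15)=((1 3 10)(2 11 7 12 9 15 4 5))^(-54)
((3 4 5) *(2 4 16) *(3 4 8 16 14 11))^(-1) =(2 16 8)(3 11 14)(4 5)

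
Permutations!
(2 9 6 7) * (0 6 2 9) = (0 6 7 9 2) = [6, 1, 0, 3, 4, 5, 7, 9, 8, 2]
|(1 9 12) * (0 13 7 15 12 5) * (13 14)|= 9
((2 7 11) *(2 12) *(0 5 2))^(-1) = (0 12 11 7 2 5)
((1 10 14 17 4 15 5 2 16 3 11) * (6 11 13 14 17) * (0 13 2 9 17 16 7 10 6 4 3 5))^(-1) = (0 15 4 14 13)(1 11 6)(2 3 17 9 5 16 10 7)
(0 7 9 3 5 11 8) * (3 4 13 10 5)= (0 7 9 4 13 10 5 11 8)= [7, 1, 2, 3, 13, 11, 6, 9, 0, 4, 5, 8, 12, 10]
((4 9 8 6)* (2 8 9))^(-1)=(9)(2 4 6 8)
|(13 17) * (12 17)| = 3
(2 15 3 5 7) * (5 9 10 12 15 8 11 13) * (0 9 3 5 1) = (0 9 10 12 15 5 7 2 8 11 13 1) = [9, 0, 8, 3, 4, 7, 6, 2, 11, 10, 12, 13, 15, 1, 14, 5]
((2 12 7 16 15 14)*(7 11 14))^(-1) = (2 14 11 12)(7 15 16)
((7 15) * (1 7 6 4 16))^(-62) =((1 7 15 6 4 16))^(-62) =(1 4 15)(6 7 16)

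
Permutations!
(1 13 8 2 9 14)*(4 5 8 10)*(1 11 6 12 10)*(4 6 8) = [0, 13, 9, 3, 5, 4, 12, 7, 2, 14, 6, 8, 10, 1, 11] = (1 13)(2 9 14 11 8)(4 5)(6 12 10)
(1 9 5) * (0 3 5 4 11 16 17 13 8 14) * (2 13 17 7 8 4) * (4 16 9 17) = (0 3 5 1 17 4 11 9 2 13 16 7 8 14) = [3, 17, 13, 5, 11, 1, 6, 8, 14, 2, 10, 9, 12, 16, 0, 15, 7, 4]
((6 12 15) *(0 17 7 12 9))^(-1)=((0 17 7 12 15 6 9))^(-1)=(0 9 6 15 12 7 17)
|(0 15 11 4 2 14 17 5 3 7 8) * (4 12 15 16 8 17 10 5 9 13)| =30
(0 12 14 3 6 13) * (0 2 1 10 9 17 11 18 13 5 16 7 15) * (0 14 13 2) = [12, 10, 1, 6, 4, 16, 5, 15, 8, 17, 9, 18, 13, 0, 3, 14, 7, 11, 2] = (0 12 13)(1 10 9 17 11 18 2)(3 6 5 16 7 15 14)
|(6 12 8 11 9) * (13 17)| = 10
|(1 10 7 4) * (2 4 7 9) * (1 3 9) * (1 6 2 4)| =|(1 10 6 2)(3 9 4)| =12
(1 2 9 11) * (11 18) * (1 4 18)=[0, 2, 9, 3, 18, 5, 6, 7, 8, 1, 10, 4, 12, 13, 14, 15, 16, 17, 11]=(1 2 9)(4 18 11)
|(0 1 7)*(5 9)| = 6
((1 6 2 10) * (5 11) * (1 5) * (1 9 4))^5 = ((1 6 2 10 5 11 9 4))^5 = (1 11 2 4 5 6 9 10)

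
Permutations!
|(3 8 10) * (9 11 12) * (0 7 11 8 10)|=|(0 7 11 12 9 8)(3 10)|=6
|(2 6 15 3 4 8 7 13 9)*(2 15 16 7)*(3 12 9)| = 24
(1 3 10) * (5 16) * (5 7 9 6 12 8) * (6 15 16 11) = (1 3 10)(5 11 6 12 8)(7 9 15 16) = [0, 3, 2, 10, 4, 11, 12, 9, 5, 15, 1, 6, 8, 13, 14, 16, 7]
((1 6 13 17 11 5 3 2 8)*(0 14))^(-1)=(0 14)(1 8 2 3 5 11 17 13 6)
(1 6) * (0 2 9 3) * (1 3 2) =(0 1 6 3)(2 9) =[1, 6, 9, 0, 4, 5, 3, 7, 8, 2]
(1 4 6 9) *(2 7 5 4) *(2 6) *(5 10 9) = [0, 6, 7, 3, 2, 4, 5, 10, 8, 1, 9] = (1 6 5 4 2 7 10 9)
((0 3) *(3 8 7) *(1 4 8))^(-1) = (0 3 7 8 4 1)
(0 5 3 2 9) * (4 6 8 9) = (0 5 3 2 4 6 8 9) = [5, 1, 4, 2, 6, 3, 8, 7, 9, 0]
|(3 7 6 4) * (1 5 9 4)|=|(1 5 9 4 3 7 6)|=7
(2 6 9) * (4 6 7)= (2 7 4 6 9)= [0, 1, 7, 3, 6, 5, 9, 4, 8, 2]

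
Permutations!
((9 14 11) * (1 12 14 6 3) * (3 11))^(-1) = ((1 12 14 3)(6 11 9))^(-1) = (1 3 14 12)(6 9 11)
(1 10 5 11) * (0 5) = [5, 10, 2, 3, 4, 11, 6, 7, 8, 9, 0, 1] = (0 5 11 1 10)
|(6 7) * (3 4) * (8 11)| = 2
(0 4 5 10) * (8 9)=(0 4 5 10)(8 9)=[4, 1, 2, 3, 5, 10, 6, 7, 9, 8, 0]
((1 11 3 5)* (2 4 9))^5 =((1 11 3 5)(2 4 9))^5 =(1 11 3 5)(2 9 4)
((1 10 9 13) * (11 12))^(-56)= (13)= ((1 10 9 13)(11 12))^(-56)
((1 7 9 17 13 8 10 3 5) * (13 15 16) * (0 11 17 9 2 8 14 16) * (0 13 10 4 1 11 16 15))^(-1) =((0 16 10 3 5 11 17)(1 7 2 8 4)(13 14 15))^(-1) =(0 17 11 5 3 10 16)(1 4 8 2 7)(13 15 14)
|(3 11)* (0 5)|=2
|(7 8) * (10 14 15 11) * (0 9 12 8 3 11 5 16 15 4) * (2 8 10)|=30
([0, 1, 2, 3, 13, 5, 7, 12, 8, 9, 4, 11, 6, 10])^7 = [0, 1, 2, 3, 13, 5, 7, 12, 8, 9, 4, 11, 6, 10]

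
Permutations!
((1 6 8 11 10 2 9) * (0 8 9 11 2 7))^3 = (0 11)(2 7)(8 10)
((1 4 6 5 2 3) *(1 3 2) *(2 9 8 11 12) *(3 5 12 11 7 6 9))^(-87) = (1 8 12 5 9 6 3 4 7 2)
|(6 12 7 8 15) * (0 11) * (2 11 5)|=|(0 5 2 11)(6 12 7 8 15)|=20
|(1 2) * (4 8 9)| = |(1 2)(4 8 9)| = 6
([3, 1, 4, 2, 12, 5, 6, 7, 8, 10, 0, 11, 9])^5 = (0 9 4 3 10 12 2)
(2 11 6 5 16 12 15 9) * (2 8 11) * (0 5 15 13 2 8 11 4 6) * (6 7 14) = (0 5 16 12 13 2 8 4 7 14 6 15 9 11) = [5, 1, 8, 3, 7, 16, 15, 14, 4, 11, 10, 0, 13, 2, 6, 9, 12]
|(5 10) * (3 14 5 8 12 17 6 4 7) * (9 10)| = |(3 14 5 9 10 8 12 17 6 4 7)| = 11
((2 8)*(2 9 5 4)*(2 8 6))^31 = ((2 6)(4 8 9 5))^31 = (2 6)(4 5 9 8)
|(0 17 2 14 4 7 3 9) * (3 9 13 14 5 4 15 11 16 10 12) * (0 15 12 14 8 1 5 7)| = |(0 17 2 7 9 15 11 16 10 14 12 3 13 8 1 5 4)| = 17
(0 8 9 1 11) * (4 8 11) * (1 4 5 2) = [11, 5, 1, 3, 8, 2, 6, 7, 9, 4, 10, 0] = (0 11)(1 5 2)(4 8 9)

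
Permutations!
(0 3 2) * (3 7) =(0 7 3 2) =[7, 1, 0, 2, 4, 5, 6, 3]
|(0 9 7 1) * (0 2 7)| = 6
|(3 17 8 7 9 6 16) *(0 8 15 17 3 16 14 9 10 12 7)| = 6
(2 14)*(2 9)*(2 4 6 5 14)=(4 6 5 14 9)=[0, 1, 2, 3, 6, 14, 5, 7, 8, 4, 10, 11, 12, 13, 9]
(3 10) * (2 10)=[0, 1, 10, 2, 4, 5, 6, 7, 8, 9, 3]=(2 10 3)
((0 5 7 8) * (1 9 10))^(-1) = ((0 5 7 8)(1 9 10))^(-1) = (0 8 7 5)(1 10 9)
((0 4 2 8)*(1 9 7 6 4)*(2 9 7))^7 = ((0 1 7 6 4 9 2 8))^7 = (0 8 2 9 4 6 7 1)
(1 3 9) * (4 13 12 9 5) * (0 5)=(0 5 4 13 12 9 1 3)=[5, 3, 2, 0, 13, 4, 6, 7, 8, 1, 10, 11, 9, 12]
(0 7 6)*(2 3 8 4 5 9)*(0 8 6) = (0 7)(2 3 6 8 4 5 9) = [7, 1, 3, 6, 5, 9, 8, 0, 4, 2]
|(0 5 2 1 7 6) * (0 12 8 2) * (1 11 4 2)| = |(0 5)(1 7 6 12 8)(2 11 4)| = 30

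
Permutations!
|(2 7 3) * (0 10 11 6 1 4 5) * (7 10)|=10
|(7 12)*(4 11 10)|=6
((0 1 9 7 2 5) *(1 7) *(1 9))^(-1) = (9)(0 5 2 7)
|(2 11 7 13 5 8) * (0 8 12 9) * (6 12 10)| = 11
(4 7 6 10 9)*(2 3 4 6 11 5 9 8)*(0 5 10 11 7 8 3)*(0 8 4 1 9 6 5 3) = (0 3 1 9 5 6 11 10)(2 8) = [3, 9, 8, 1, 4, 6, 11, 7, 2, 5, 0, 10]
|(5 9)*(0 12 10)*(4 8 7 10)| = 6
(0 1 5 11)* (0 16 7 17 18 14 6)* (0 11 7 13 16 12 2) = (0 1 5 7 17 18 14 6 11 12 2)(13 16) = [1, 5, 0, 3, 4, 7, 11, 17, 8, 9, 10, 12, 2, 16, 6, 15, 13, 18, 14]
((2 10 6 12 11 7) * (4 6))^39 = ((2 10 4 6 12 11 7))^39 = (2 12 10 11 4 7 6)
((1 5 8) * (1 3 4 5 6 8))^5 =(1 5 4 3 8 6)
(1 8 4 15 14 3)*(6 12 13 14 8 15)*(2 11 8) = (1 15 2 11 8 4 6 12 13 14 3) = [0, 15, 11, 1, 6, 5, 12, 7, 4, 9, 10, 8, 13, 14, 3, 2]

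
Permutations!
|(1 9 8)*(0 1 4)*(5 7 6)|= 15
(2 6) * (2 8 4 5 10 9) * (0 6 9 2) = (0 6 8 4 5 10 2 9) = [6, 1, 9, 3, 5, 10, 8, 7, 4, 0, 2]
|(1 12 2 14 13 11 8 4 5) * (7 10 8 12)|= |(1 7 10 8 4 5)(2 14 13 11 12)|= 30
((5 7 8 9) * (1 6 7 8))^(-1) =(1 7 6)(5 9 8)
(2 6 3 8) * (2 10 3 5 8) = [0, 1, 6, 2, 4, 8, 5, 7, 10, 9, 3] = (2 6 5 8 10 3)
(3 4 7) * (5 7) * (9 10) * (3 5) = (3 4)(5 7)(9 10) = [0, 1, 2, 4, 3, 7, 6, 5, 8, 10, 9]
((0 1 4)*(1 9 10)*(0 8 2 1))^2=((0 9 10)(1 4 8 2))^2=(0 10 9)(1 8)(2 4)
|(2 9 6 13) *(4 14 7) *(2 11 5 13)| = 3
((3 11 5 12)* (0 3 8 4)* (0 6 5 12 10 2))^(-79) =((0 3 11 12 8 4 6 5 10 2))^(-79) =(0 3 11 12 8 4 6 5 10 2)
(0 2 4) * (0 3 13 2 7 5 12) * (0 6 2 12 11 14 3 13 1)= (0 7 5 11 14 3 1)(2 4 13 12 6)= [7, 0, 4, 1, 13, 11, 2, 5, 8, 9, 10, 14, 6, 12, 3]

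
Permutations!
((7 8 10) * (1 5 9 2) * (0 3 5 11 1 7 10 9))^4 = ((0 3 5)(1 11)(2 7 8 9))^4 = (11)(0 3 5)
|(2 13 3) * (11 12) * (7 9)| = 6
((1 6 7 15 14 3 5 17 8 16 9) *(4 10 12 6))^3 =(1 12 15 5 16 4 6 14 17 9 10 7 3 8)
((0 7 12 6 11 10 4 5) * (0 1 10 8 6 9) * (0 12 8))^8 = ((0 7 8 6 11)(1 10 4 5)(9 12))^8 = (12)(0 6 7 11 8)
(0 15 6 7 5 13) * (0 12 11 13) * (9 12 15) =[9, 1, 2, 3, 4, 0, 7, 5, 8, 12, 10, 13, 11, 15, 14, 6] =(0 9 12 11 13 15 6 7 5)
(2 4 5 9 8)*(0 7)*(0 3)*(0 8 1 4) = (0 7 3 8 2)(1 4 5 9) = [7, 4, 0, 8, 5, 9, 6, 3, 2, 1]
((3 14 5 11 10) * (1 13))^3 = ((1 13)(3 14 5 11 10))^3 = (1 13)(3 11 14 10 5)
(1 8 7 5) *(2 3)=(1 8 7 5)(2 3)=[0, 8, 3, 2, 4, 1, 6, 5, 7]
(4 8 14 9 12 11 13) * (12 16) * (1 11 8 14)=(1 11 13 4 14 9 16 12 8)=[0, 11, 2, 3, 14, 5, 6, 7, 1, 16, 10, 13, 8, 4, 9, 15, 12]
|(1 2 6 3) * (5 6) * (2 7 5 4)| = |(1 7 5 6 3)(2 4)| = 10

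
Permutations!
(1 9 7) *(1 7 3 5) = (1 9 3 5) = [0, 9, 2, 5, 4, 1, 6, 7, 8, 3]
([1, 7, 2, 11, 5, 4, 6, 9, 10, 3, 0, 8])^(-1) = [10, 0, 2, 9, 5, 4, 6, 1, 11, 7, 8, 3]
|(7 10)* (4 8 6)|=6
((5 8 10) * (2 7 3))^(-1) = (2 3 7)(5 10 8)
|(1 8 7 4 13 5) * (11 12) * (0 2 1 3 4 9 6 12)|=|(0 2 1 8 7 9 6 12 11)(3 4 13 5)|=36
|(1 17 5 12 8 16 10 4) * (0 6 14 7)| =|(0 6 14 7)(1 17 5 12 8 16 10 4)| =8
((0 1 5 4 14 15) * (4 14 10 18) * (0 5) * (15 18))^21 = (0 1)(4 5)(10 14)(15 18)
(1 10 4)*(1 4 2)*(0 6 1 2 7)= (0 6 1 10 7)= [6, 10, 2, 3, 4, 5, 1, 0, 8, 9, 7]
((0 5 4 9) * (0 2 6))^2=((0 5 4 9 2 6))^2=(0 4 2)(5 9 6)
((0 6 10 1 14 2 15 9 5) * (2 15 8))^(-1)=((0 6 10 1 14 15 9 5)(2 8))^(-1)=(0 5 9 15 14 1 10 6)(2 8)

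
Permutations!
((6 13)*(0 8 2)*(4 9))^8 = ((0 8 2)(4 9)(6 13))^8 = (13)(0 2 8)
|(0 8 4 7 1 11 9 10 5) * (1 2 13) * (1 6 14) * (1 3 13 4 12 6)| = |(0 8 12 6 14 3 13 1 11 9 10 5)(2 4 7)| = 12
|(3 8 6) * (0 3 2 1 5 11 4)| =|(0 3 8 6 2 1 5 11 4)| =9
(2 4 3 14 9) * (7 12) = [0, 1, 4, 14, 3, 5, 6, 12, 8, 2, 10, 11, 7, 13, 9] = (2 4 3 14 9)(7 12)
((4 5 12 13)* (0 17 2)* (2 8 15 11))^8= (0 8 11)(2 17 15)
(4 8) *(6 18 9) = (4 8)(6 18 9) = [0, 1, 2, 3, 8, 5, 18, 7, 4, 6, 10, 11, 12, 13, 14, 15, 16, 17, 9]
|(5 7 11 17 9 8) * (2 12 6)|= |(2 12 6)(5 7 11 17 9 8)|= 6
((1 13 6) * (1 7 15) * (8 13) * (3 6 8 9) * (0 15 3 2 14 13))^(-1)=(0 8 13 14 2 9 1 15)(3 7 6)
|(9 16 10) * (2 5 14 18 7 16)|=|(2 5 14 18 7 16 10 9)|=8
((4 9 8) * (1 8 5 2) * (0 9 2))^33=(9)(1 8 4 2)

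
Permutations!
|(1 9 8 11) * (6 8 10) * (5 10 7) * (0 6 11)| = 6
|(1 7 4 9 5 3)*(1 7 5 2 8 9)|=|(1 5 3 7 4)(2 8 9)|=15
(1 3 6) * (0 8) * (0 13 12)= (0 8 13 12)(1 3 6)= [8, 3, 2, 6, 4, 5, 1, 7, 13, 9, 10, 11, 0, 12]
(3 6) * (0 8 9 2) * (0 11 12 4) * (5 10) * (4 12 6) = [8, 1, 11, 4, 0, 10, 3, 7, 9, 2, 5, 6, 12] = (12)(0 8 9 2 11 6 3 4)(5 10)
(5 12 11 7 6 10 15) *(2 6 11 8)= [0, 1, 6, 3, 4, 12, 10, 11, 2, 9, 15, 7, 8, 13, 14, 5]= (2 6 10 15 5 12 8)(7 11)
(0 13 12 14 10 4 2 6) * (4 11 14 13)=(0 4 2 6)(10 11 14)(12 13)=[4, 1, 6, 3, 2, 5, 0, 7, 8, 9, 11, 14, 13, 12, 10]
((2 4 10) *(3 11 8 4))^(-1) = (2 10 4 8 11 3)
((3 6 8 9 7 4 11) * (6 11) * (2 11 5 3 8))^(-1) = ((2 11 8 9 7 4 6)(3 5))^(-1) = (2 6 4 7 9 8 11)(3 5)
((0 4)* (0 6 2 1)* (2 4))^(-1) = (0 1 2)(4 6)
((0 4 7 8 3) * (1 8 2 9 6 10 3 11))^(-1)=((0 4 7 2 9 6 10 3)(1 8 11))^(-1)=(0 3 10 6 9 2 7 4)(1 11 8)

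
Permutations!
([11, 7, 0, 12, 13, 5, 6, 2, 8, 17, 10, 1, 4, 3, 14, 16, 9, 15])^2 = (0 1 2 11 7)(3 4)(9 15)(12 13)(16 17)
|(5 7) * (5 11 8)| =4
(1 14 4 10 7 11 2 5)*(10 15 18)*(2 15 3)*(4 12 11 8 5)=(1 14 12 11 15 18 10 7 8 5)(2 4 3)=[0, 14, 4, 2, 3, 1, 6, 8, 5, 9, 7, 15, 11, 13, 12, 18, 16, 17, 10]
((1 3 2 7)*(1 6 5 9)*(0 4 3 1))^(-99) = ((0 4 3 2 7 6 5 9))^(-99) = (0 6 3 9 7 4 5 2)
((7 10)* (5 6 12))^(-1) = (5 12 6)(7 10)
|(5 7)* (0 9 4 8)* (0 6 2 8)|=6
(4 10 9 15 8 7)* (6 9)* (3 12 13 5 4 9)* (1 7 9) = [0, 7, 2, 12, 10, 4, 3, 1, 9, 15, 6, 11, 13, 5, 14, 8] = (1 7)(3 12 13 5 4 10 6)(8 9 15)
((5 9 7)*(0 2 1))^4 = ((0 2 1)(5 9 7))^4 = (0 2 1)(5 9 7)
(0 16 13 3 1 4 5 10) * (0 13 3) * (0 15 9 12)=(0 16 3 1 4 5 10 13 15 9 12)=[16, 4, 2, 1, 5, 10, 6, 7, 8, 12, 13, 11, 0, 15, 14, 9, 3]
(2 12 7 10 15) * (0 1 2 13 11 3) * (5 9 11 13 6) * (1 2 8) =(0 2 12 7 10 15 6 5 9 11 3)(1 8) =[2, 8, 12, 0, 4, 9, 5, 10, 1, 11, 15, 3, 7, 13, 14, 6]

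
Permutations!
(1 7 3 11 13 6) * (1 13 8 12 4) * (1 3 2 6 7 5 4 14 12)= (1 5 4 3 11 8)(2 6 13 7)(12 14)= [0, 5, 6, 11, 3, 4, 13, 2, 1, 9, 10, 8, 14, 7, 12]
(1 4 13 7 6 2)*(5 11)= (1 4 13 7 6 2)(5 11)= [0, 4, 1, 3, 13, 11, 2, 6, 8, 9, 10, 5, 12, 7]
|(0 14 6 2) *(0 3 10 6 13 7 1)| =20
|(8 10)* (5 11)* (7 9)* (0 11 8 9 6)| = 8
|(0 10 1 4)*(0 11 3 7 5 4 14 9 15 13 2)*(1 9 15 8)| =45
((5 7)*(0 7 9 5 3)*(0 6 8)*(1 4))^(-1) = ((0 7 3 6 8)(1 4)(5 9))^(-1) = (0 8 6 3 7)(1 4)(5 9)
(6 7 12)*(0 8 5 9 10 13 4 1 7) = (0 8 5 9 10 13 4 1 7 12 6) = [8, 7, 2, 3, 1, 9, 0, 12, 5, 10, 13, 11, 6, 4]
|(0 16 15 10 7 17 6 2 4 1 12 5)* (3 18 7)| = |(0 16 15 10 3 18 7 17 6 2 4 1 12 5)| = 14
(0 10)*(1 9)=(0 10)(1 9)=[10, 9, 2, 3, 4, 5, 6, 7, 8, 1, 0]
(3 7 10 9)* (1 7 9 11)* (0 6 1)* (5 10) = [6, 7, 2, 9, 4, 10, 1, 5, 8, 3, 11, 0] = (0 6 1 7 5 10 11)(3 9)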